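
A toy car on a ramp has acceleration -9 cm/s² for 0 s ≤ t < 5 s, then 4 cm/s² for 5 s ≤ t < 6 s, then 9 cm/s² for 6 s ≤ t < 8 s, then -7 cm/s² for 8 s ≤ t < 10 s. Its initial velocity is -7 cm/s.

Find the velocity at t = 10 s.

Δv equals the area under the a-t graph; then v = v₀ + Δv.
0–5 s: -9 × 5 = -45 cm/s
5–6 s: 4 × 1 = 4 cm/s
6–8 s: 9 × 2 = 18 cm/s
8–10 s: -7 × 2 = -14 cm/s
Δv = -37 cm/s, so v(10) = -7 + (-37) = -44 cm/s.

-44 cm/s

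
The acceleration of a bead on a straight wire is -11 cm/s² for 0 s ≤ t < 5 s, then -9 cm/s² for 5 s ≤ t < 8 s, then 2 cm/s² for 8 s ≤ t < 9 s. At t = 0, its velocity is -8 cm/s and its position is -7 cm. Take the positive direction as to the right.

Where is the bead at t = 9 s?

On each constant-a segment, Δv = aΔt and Δx = v₀Δt + ½aΔt²; chain segment to segment.
0–5 s: v starts -8 cm/s; Δx = -8·5 + ½·-11·5² = -177.5 cm; v ends -63 cm/s.
5–8 s: v starts -63 cm/s; Δx = -63·3 + ½·-9·3² = -229.5 cm; v ends -90 cm/s.
8–9 s: v starts -90 cm/s; Δx = -90·1 + ½·2·1² = -89 cm; v ends -88 cm/s.
x(9) = -7 + Σ Δx = -503 cm.

-503 cm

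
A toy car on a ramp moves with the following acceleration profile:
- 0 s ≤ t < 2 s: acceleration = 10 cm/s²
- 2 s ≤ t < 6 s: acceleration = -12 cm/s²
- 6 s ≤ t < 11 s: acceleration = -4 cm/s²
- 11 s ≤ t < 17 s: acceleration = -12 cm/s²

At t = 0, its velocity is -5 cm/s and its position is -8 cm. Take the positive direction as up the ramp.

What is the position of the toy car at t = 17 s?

On each constant-a segment, Δv = aΔt and Δx = v₀Δt + ½aΔt²; chain segment to segment.
0–2 s: v starts -5 cm/s; Δx = -5·2 + ½·10·2² = 10 cm; v ends 15 cm/s.
2–6 s: v starts 15 cm/s; Δx = 15·4 + ½·-12·4² = -36 cm; v ends -33 cm/s.
6–11 s: v starts -33 cm/s; Δx = -33·5 + ½·-4·5² = -215 cm; v ends -53 cm/s.
11–17 s: v starts -53 cm/s; Δx = -53·6 + ½·-12·6² = -534 cm; v ends -125 cm/s.
x(17) = -8 + Σ Δx = -783 cm.

-783 cm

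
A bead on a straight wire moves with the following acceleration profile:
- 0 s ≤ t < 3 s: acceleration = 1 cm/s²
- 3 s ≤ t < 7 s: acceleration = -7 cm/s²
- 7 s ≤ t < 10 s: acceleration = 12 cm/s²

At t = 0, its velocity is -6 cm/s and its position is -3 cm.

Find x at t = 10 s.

On each constant-a segment, Δv = aΔt and Δx = v₀Δt + ½aΔt²; chain segment to segment.
0–3 s: v starts -6 cm/s; Δx = -6·3 + ½·1·3² = -13.5 cm; v ends -3 cm/s.
3–7 s: v starts -3 cm/s; Δx = -3·4 + ½·-7·4² = -68 cm; v ends -31 cm/s.
7–10 s: v starts -31 cm/s; Δx = -31·3 + ½·12·3² = -39 cm; v ends 5 cm/s.
x(10) = -3 + Σ Δx = -123.5 cm.

-123.5 cm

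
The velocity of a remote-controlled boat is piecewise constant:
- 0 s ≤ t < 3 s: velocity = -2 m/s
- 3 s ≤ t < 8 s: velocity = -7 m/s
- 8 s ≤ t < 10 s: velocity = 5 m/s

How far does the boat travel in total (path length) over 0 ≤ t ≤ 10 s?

Distance (not displacement) is the total path length: add the absolute areas under v-t.
0–3 s: |-2| × 3 = 6 m
3–8 s: |-7| × 5 = 35 m
8–10 s: |5| × 2 = 10 m
Total distance = 51 m

51 m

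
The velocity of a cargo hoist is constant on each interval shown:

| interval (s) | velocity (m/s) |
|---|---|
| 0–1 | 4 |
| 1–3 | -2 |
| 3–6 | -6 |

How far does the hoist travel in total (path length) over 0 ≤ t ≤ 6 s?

26 m

Total distance travelled is ∫|v| dt — sum the magnitudes of each area piece.
0–1 s: |4| × 1 = 4 m
1–3 s: |-2| × 2 = 4 m
3–6 s: |-6| × 3 = 18 m
Total distance = 26 m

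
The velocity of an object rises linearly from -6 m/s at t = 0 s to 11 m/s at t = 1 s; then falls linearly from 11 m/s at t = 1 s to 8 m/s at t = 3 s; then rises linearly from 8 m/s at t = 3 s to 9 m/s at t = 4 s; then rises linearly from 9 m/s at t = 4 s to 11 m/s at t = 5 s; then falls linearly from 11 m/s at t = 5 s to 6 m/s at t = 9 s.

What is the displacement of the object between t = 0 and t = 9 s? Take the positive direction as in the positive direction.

Net displacement equals the area under the velocity-time graph (areas below the axis count negative).
0–1 s: ½(-6 + 11)(1) = 2.5 m
1–3 s: ½(11 + 8)(2) = 19 m
3–4 s: ½(8 + 9)(1) = 8.5 m
4–5 s: ½(9 + 11)(1) = 10 m
5–9 s: ½(11 + 6)(4) = 34 m
Net displacement = 74 m

74 m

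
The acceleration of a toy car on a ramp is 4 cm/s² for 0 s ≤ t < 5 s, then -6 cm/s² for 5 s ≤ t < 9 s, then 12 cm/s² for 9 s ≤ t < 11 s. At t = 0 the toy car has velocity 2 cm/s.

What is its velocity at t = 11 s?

Δv equals the area under the a-t graph; then v = v₀ + Δv.
0–5 s: 4 × 5 = 20 cm/s
5–9 s: -6 × 4 = -24 cm/s
9–11 s: 12 × 2 = 24 cm/s
Δv = 20 cm/s, so v(11) = 2 + (20) = 22 cm/s.

22 cm/s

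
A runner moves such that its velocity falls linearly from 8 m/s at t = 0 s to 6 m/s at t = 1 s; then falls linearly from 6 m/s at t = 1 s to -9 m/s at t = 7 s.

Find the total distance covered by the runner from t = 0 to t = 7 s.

30.4 m

Total distance travelled is ∫|v| dt — sum the magnitudes of each area piece.
0–1 s: |½(8 + 6)(1)| = 7 m
1–7 s: v = 0 at t = 3.4 s; triangle areas 7.2 + 16.2 = 23.4 m
Total distance = 30.4 m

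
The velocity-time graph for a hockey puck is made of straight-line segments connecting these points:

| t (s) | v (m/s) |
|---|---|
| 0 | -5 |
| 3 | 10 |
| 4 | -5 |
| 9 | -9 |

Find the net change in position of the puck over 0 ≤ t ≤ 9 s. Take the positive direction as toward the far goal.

-25 m

Net displacement equals the area under the velocity-time graph (areas below the axis count negative).
0–3 s: ½(-5 + 10)(3) = 7.5 m
3–4 s: ½(10 + -5)(1) = 2.5 m
4–9 s: ½(-5 + -9)(5) = -35 m
Net displacement = -25 m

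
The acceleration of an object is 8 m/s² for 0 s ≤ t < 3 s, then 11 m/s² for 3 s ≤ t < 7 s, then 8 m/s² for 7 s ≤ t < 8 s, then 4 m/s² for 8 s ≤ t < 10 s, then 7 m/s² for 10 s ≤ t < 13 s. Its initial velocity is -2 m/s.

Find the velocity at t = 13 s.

103 m/s

Δv equals the area under the a-t graph; then v = v₀ + Δv.
0–3 s: 8 × 3 = 24 m/s
3–7 s: 11 × 4 = 44 m/s
7–8 s: 8 × 1 = 8 m/s
8–10 s: 4 × 2 = 8 m/s
10–13 s: 7 × 3 = 21 m/s
Δv = 105 m/s, so v(13) = -2 + (105) = 103 m/s.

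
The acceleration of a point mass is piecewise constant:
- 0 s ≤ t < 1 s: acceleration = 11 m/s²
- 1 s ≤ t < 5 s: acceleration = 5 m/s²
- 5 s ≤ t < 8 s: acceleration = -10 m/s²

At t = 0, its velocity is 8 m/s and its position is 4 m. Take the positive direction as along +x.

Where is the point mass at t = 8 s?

205.5 m

On each constant-a segment, Δv = aΔt and Δx = v₀Δt + ½aΔt²; chain segment to segment.
0–1 s: v starts 8 m/s; Δx = 8·1 + ½·11·1² = 13.5 m; v ends 19 m/s.
1–5 s: v starts 19 m/s; Δx = 19·4 + ½·5·4² = 116 m; v ends 39 m/s.
5–8 s: v starts 39 m/s; Δx = 39·3 + ½·-10·3² = 72 m; v ends 9 m/s.
x(8) = 4 + Σ Δx = 205.5 m.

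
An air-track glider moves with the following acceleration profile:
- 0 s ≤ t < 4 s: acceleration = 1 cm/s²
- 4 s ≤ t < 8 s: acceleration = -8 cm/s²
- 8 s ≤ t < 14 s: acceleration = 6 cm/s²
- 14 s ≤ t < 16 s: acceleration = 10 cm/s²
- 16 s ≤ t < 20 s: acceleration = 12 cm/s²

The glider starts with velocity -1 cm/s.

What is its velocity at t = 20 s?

Δv equals the area under the a-t graph; then v = v₀ + Δv.
0–4 s: 1 × 4 = 4 cm/s
4–8 s: -8 × 4 = -32 cm/s
8–14 s: 6 × 6 = 36 cm/s
14–16 s: 10 × 2 = 20 cm/s
16–20 s: 12 × 4 = 48 cm/s
Δv = 76 cm/s, so v(20) = -1 + (76) = 75 cm/s.

75 cm/s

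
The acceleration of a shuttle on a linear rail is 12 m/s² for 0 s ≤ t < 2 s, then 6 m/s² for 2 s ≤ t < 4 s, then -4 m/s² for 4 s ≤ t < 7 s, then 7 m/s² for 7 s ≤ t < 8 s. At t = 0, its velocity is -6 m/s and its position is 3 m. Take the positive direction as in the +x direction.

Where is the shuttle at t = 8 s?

On each constant-a segment, Δv = aΔt and Δx = v₀Δt + ½aΔt²; chain segment to segment.
0–2 s: v starts -6 m/s; Δx = -6·2 + ½·12·2² = 12 m; v ends 18 m/s.
2–4 s: v starts 18 m/s; Δx = 18·2 + ½·6·2² = 48 m; v ends 30 m/s.
4–7 s: v starts 30 m/s; Δx = 30·3 + ½·-4·3² = 72 m; v ends 18 m/s.
7–8 s: v starts 18 m/s; Δx = 18·1 + ½·7·1² = 21.5 m; v ends 25 m/s.
x(8) = 3 + Σ Δx = 156.5 m.

156.5 m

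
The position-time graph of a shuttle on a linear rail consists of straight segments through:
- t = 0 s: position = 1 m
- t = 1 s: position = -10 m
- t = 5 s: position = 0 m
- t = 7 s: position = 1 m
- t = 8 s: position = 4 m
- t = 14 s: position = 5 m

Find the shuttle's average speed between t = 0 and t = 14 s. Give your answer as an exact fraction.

Average speed = (total path length)/(elapsed time); on a piecewise-linear x-t graph the path length is Σ|Δx|.
0–1 s: |Δx| = |-10 − 1| = 11 m
1–5 s: |Δx| = |0 − -10| = 10 m
5–7 s: |Δx| = |1 − 0| = 1 m
7–8 s: |Δx| = |4 − 1| = 3 m
8–14 s: |Δx| = |5 − 4| = 1 m
Total path = 26 m; average speed = 26/14 = 13/7 m/s.

13/7 m/s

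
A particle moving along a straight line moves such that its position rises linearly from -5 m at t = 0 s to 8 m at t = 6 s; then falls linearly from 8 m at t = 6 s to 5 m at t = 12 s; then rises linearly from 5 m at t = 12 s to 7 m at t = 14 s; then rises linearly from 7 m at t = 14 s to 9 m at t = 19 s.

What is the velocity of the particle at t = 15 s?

0.4 m/s

Velocity is the slope of the x-t graph on 14–19 s: (9 − 7)/(19 − 14) = 0.4 m/s.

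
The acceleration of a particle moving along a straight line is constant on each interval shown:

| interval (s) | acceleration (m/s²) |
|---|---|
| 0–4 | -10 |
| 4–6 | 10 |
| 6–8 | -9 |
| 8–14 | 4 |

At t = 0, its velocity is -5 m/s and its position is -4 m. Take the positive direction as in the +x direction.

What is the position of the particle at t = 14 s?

-428 m

On each constant-a segment, Δv = aΔt and Δx = v₀Δt + ½aΔt²; chain segment to segment.
0–4 s: v starts -5 m/s; Δx = -5·4 + ½·-10·4² = -100 m; v ends -45 m/s.
4–6 s: v starts -45 m/s; Δx = -45·2 + ½·10·2² = -70 m; v ends -25 m/s.
6–8 s: v starts -25 m/s; Δx = -25·2 + ½·-9·2² = -68 m; v ends -43 m/s.
8–14 s: v starts -43 m/s; Δx = -43·6 + ½·4·6² = -186 m; v ends -19 m/s.
x(14) = -4 + Σ Δx = -428 m.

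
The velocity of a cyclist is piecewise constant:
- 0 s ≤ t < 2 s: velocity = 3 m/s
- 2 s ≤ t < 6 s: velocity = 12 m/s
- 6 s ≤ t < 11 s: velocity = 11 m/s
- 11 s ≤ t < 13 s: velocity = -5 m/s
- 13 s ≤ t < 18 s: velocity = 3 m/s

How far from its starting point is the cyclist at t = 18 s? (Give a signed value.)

114 m

Net displacement equals the area under the velocity-time graph (areas below the axis count negative).
0–2 s: 3 × 2 = 6 m
2–6 s: 12 × 4 = 48 m
6–11 s: 11 × 5 = 55 m
11–13 s: -5 × 2 = -10 m
13–18 s: 3 × 5 = 15 m
Net displacement = 114 m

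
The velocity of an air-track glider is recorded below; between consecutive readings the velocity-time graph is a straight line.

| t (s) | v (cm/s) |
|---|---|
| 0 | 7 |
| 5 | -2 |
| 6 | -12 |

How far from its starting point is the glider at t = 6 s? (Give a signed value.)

5.5 cm

Displacement is the signed area under the v-t curve.
0–5 s: ½(7 + -2)(5) = 12.5 cm
5–6 s: ½(-2 + -12)(1) = -7 cm
Net displacement = 5.5 cm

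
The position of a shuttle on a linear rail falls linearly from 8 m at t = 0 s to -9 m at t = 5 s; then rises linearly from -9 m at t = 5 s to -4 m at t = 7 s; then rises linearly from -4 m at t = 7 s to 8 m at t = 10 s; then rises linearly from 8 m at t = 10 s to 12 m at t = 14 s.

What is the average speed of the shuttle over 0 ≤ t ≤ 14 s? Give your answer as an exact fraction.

19/7 m/s

Average speed = (total path length)/(elapsed time); on a piecewise-linear x-t graph the path length is Σ|Δx|.
0–5 s: |Δx| = |-9 − 8| = 17 m
5–7 s: |Δx| = |-4 − -9| = 5 m
7–10 s: |Δx| = |8 − -4| = 12 m
10–14 s: |Δx| = |12 − 8| = 4 m
Total path = 38 m; average speed = 38/14 = 19/7 m/s.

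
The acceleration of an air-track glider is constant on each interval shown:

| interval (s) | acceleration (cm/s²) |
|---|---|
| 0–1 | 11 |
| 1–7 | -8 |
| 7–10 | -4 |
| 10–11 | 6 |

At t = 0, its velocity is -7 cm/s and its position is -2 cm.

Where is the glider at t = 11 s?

On each constant-a segment, Δv = aΔt and Δx = v₀Δt + ½aΔt²; chain segment to segment.
0–1 s: v starts -7 cm/s; Δx = -7·1 + ½·11·1² = -1.5 cm; v ends 4 cm/s.
1–7 s: v starts 4 cm/s; Δx = 4·6 + ½·-8·6² = -120 cm; v ends -44 cm/s.
7–10 s: v starts -44 cm/s; Δx = -44·3 + ½·-4·3² = -150 cm; v ends -56 cm/s.
10–11 s: v starts -56 cm/s; Δx = -56·1 + ½·6·1² = -53 cm; v ends -50 cm/s.
x(11) = -2 + Σ Δx = -326.5 cm.

-326.5 cm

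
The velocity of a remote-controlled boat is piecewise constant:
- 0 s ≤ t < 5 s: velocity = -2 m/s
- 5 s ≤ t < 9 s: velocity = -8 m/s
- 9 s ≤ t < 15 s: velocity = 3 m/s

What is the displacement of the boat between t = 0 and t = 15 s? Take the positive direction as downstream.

-24 m

Displacement is the signed area under the v-t curve.
0–5 s: -2 × 5 = -10 m
5–9 s: -8 × 4 = -32 m
9–15 s: 3 × 6 = 18 m
Net displacement = -24 m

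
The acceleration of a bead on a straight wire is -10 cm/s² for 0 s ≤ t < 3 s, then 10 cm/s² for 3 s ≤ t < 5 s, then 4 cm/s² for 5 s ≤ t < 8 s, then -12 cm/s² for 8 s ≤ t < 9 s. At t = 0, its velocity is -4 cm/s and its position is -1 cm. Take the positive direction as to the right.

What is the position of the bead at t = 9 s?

-138 cm

On each constant-a segment, Δv = aΔt and Δx = v₀Δt + ½aΔt²; chain segment to segment.
0–3 s: v starts -4 cm/s; Δx = -4·3 + ½·-10·3² = -57 cm; v ends -34 cm/s.
3–5 s: v starts -34 cm/s; Δx = -34·2 + ½·10·2² = -48 cm; v ends -14 cm/s.
5–8 s: v starts -14 cm/s; Δx = -14·3 + ½·4·3² = -24 cm; v ends -2 cm/s.
8–9 s: v starts -2 cm/s; Δx = -2·1 + ½·-12·1² = -8 cm; v ends -14 cm/s.
x(9) = -1 + Σ Δx = -138 cm.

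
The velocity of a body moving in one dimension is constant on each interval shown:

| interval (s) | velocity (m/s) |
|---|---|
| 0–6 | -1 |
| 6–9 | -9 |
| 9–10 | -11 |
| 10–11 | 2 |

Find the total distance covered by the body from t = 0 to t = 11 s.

46 m

Distance (not displacement) is the total path length: add the absolute areas under v-t.
0–6 s: |-1| × 6 = 6 m
6–9 s: |-9| × 3 = 27 m
9–10 s: |-11| × 1 = 11 m
10–11 s: |2| × 1 = 2 m
Total distance = 46 m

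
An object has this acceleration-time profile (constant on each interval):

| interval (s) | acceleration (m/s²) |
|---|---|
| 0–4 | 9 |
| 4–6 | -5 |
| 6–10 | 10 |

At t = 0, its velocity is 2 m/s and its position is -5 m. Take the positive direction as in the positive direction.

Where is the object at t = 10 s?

On each constant-a segment, Δv = aΔt and Δx = v₀Δt + ½aΔt²; chain segment to segment.
0–4 s: v starts 2 m/s; Δx = 2·4 + ½·9·4² = 80 m; v ends 38 m/s.
4–6 s: v starts 38 m/s; Δx = 38·2 + ½·-5·2² = 66 m; v ends 28 m/s.
6–10 s: v starts 28 m/s; Δx = 28·4 + ½·10·4² = 192 m; v ends 68 m/s.
x(10) = -5 + Σ Δx = 333 m.

333 m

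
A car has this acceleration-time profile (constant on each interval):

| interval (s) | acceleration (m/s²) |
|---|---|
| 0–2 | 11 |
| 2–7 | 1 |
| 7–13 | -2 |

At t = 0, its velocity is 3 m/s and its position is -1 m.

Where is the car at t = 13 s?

308.5 m

On each constant-a segment, Δv = aΔt and Δx = v₀Δt + ½aΔt²; chain segment to segment.
0–2 s: v starts 3 m/s; Δx = 3·2 + ½·11·2² = 28 m; v ends 25 m/s.
2–7 s: v starts 25 m/s; Δx = 25·5 + ½·1·5² = 137.5 m; v ends 30 m/s.
7–13 s: v starts 30 m/s; Δx = 30·6 + ½·-2·6² = 144 m; v ends 18 m/s.
x(13) = -1 + Σ Δx = 308.5 m.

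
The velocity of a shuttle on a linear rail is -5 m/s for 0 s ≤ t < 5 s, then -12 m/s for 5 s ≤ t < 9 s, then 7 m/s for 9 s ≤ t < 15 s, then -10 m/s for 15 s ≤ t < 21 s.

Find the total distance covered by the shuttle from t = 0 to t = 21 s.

Total distance travelled is ∫|v| dt — sum the magnitudes of each area piece.
0–5 s: |-5| × 5 = 25 m
5–9 s: |-12| × 4 = 48 m
9–15 s: |7| × 6 = 42 m
15–21 s: |-10| × 6 = 60 m
Total distance = 175 m

175 m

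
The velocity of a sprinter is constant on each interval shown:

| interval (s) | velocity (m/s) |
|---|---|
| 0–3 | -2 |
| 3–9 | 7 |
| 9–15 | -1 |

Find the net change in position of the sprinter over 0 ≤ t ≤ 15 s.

Displacement is the signed area under the v-t curve.
0–3 s: -2 × 3 = -6 m
3–9 s: 7 × 6 = 42 m
9–15 s: -1 × 6 = -6 m
Net displacement = 30 m

30 m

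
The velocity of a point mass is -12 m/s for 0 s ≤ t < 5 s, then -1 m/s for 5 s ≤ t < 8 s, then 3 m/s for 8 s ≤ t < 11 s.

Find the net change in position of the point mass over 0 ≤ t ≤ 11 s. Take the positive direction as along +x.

-54 m

Net displacement equals the area under the velocity-time graph (areas below the axis count negative).
0–5 s: -12 × 5 = -60 m
5–8 s: -1 × 3 = -3 m
8–11 s: 3 × 3 = 9 m
Net displacement = -54 m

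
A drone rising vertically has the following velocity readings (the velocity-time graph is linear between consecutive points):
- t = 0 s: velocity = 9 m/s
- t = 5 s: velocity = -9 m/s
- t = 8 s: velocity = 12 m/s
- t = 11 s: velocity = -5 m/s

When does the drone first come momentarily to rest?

t = 2.5 s

v changes sign on 0–5 s (from 9 to -9); the graph is linear there, so v = 0 at t = 0 + (-9)·(5 − 0)/(-9 − 9) = 2.5 s.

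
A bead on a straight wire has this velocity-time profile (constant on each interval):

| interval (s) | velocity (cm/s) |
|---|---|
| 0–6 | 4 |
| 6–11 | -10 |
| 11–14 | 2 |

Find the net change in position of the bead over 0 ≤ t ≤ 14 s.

-20 cm

Displacement is the signed area under the v-t curve.
0–6 s: 4 × 6 = 24 cm
6–11 s: -10 × 5 = -50 cm
11–14 s: 2 × 3 = 6 cm
Net displacement = -20 cm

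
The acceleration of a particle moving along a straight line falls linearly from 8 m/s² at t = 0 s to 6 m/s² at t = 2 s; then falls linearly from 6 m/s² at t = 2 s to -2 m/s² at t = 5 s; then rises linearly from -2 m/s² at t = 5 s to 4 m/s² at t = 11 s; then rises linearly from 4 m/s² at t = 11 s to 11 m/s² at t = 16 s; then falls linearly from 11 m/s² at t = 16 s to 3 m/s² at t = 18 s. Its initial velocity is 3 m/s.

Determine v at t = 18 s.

80.5 m/s

Δv equals the area under the a-t graph; then v = v₀ + Δv.
0–2 s: ½(8 + 6)(2) = 14 m/s
2–5 s: ½(6 + -2)(3) = 6 m/s
5–11 s: ½(-2 + 4)(6) = 6 m/s
11–16 s: ½(4 + 11)(5) = 37.5 m/s
16–18 s: ½(11 + 3)(2) = 14 m/s
Δv = 77.5 m/s, so v(18) = 3 + (77.5) = 80.5 m/s.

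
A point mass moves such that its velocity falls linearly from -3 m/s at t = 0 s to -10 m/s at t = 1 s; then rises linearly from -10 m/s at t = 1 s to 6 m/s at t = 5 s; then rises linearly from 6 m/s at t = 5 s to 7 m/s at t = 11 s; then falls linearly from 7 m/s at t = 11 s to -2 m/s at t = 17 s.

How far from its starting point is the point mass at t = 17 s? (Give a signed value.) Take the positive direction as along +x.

39.5 m

Displacement is the signed area under the v-t curve.
0–1 s: ½(-3 + -10)(1) = -6.5 m
1–5 s: ½(-10 + 6)(4) = -8 m
5–11 s: ½(6 + 7)(6) = 39 m
11–17 s: ½(7 + -2)(6) = 15 m
Net displacement = 39.5 m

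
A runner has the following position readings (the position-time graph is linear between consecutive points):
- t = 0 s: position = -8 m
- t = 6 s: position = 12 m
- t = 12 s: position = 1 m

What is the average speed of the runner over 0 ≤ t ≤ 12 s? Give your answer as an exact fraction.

31/12 m/s

Average speed = (total path length)/(elapsed time); on a piecewise-linear x-t graph the path length is Σ|Δx|.
0–6 s: |Δx| = |12 − -8| = 20 m
6–12 s: |Δx| = |1 − 12| = 11 m
Total path = 31 m; average speed = 31/12 = 31/12 m/s.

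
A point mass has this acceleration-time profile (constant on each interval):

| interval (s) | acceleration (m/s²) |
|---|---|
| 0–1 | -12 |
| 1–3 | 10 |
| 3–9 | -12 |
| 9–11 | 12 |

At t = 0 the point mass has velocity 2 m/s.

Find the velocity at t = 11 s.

-38 m/s

Δv equals the area under the a-t graph; then v = v₀ + Δv.
0–1 s: -12 × 1 = -12 m/s
1–3 s: 10 × 2 = 20 m/s
3–9 s: -12 × 6 = -72 m/s
9–11 s: 12 × 2 = 24 m/s
Δv = -40 m/s, so v(11) = 2 + (-40) = -38 m/s.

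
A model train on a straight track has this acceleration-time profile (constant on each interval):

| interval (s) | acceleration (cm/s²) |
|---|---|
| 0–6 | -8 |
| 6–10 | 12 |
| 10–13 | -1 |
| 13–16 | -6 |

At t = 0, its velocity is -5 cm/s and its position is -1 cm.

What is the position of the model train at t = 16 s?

On each constant-a segment, Δv = aΔt and Δx = v₀Δt + ½aΔt²; chain segment to segment.
0–6 s: v starts -5 cm/s; Δx = -5·6 + ½·-8·6² = -174 cm; v ends -53 cm/s.
6–10 s: v starts -53 cm/s; Δx = -53·4 + ½·12·4² = -116 cm; v ends -5 cm/s.
10–13 s: v starts -5 cm/s; Δx = -5·3 + ½·-1·3² = -19.5 cm; v ends -8 cm/s.
13–16 s: v starts -8 cm/s; Δx = -8·3 + ½·-6·3² = -51 cm; v ends -26 cm/s.
x(16) = -1 + Σ Δx = -361.5 cm.

-361.5 cm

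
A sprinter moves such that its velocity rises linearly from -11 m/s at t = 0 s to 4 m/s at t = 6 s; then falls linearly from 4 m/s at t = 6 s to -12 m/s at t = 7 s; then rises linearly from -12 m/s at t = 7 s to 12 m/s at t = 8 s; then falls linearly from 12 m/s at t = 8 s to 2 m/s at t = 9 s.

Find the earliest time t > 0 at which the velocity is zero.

t = 4.4 s

v changes sign on 0–6 s (from -11 to 4); the graph is linear there, so v = 0 at t = 0 + (11)·(6 − 0)/(4 − -11) = 4.4 s.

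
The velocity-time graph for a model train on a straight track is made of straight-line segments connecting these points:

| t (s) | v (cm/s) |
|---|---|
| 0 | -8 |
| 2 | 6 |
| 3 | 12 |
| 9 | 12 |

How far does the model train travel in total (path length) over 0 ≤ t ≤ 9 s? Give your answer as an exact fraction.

Distance (not displacement) is the total path length: add the absolute areas under v-t.
0–2 s: v = 0 at t = 8/7 s; triangle areas 32/7 + 18/7 = 50/7 cm
2–3 s: |½(6 + 12)(1)| = 9 cm
3–9 s: |12| × 6 = 72 cm
Total distance = 617/7 cm

617/7 cm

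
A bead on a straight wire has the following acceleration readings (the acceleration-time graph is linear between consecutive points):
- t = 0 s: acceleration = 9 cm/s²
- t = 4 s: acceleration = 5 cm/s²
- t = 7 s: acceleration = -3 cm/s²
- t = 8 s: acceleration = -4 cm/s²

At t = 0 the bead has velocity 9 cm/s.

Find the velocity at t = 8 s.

Δv equals the area under the a-t graph; then v = v₀ + Δv.
0–4 s: ½(9 + 5)(4) = 28 cm/s
4–7 s: ½(5 + -3)(3) = 3 cm/s
7–8 s: ½(-3 + -4)(1) = -3.5 cm/s
Δv = 27.5 cm/s, so v(8) = 9 + (27.5) = 36.5 cm/s.

36.5 cm/s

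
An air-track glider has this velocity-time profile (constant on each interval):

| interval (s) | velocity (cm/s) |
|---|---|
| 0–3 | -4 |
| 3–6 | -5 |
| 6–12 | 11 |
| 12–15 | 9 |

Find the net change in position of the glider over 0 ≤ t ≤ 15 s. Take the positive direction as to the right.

66 cm

Net displacement equals the area under the velocity-time graph (areas below the axis count negative).
0–3 s: -4 × 3 = -12 cm
3–6 s: -5 × 3 = -15 cm
6–12 s: 11 × 6 = 66 cm
12–15 s: 9 × 3 = 27 cm
Net displacement = 66 cm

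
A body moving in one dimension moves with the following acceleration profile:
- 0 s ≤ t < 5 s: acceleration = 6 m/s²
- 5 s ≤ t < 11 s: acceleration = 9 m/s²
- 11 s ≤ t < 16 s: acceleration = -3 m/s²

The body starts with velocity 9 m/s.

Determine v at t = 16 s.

Δv equals the area under the a-t graph; then v = v₀ + Δv.
0–5 s: 6 × 5 = 30 m/s
5–11 s: 9 × 6 = 54 m/s
11–16 s: -3 × 5 = -15 m/s
Δv = 69 m/s, so v(16) = 9 + (69) = 78 m/s.

78 m/s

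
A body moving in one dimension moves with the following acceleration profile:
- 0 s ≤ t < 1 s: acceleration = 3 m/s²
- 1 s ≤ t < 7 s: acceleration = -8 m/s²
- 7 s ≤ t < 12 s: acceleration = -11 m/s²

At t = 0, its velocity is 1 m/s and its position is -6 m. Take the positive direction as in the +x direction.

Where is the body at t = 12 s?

On each constant-a segment, Δv = aΔt and Δx = v₀Δt + ½aΔt²; chain segment to segment.
0–1 s: v starts 1 m/s; Δx = 1·1 + ½·3·1² = 2.5 m; v ends 4 m/s.
1–7 s: v starts 4 m/s; Δx = 4·6 + ½·-8·6² = -120 m; v ends -44 m/s.
7–12 s: v starts -44 m/s; Δx = -44·5 + ½·-11·5² = -357.5 m; v ends -99 m/s.
x(12) = -6 + Σ Δx = -481 m.

-481 m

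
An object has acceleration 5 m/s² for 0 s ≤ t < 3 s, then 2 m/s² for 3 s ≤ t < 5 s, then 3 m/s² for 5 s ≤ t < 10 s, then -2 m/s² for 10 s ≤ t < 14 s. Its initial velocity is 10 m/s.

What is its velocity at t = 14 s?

36 m/s

Δv equals the area under the a-t graph; then v = v₀ + Δv.
0–3 s: 5 × 3 = 15 m/s
3–5 s: 2 × 2 = 4 m/s
5–10 s: 3 × 5 = 15 m/s
10–14 s: -2 × 4 = -8 m/s
Δv = 26 m/s, so v(14) = 10 + (26) = 36 m/s.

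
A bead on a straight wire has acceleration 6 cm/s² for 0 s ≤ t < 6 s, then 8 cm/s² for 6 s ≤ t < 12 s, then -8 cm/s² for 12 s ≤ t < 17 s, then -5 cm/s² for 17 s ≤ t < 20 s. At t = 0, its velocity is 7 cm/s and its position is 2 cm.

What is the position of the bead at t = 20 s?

On each constant-a segment, Δv = aΔt and Δx = v₀Δt + ½aΔt²; chain segment to segment.
0–6 s: v starts 7 cm/s; Δx = 7·6 + ½·6·6² = 150 cm; v ends 43 cm/s.
6–12 s: v starts 43 cm/s; Δx = 43·6 + ½·8·6² = 402 cm; v ends 91 cm/s.
12–17 s: v starts 91 cm/s; Δx = 91·5 + ½·-8·5² = 355 cm; v ends 51 cm/s.
17–20 s: v starts 51 cm/s; Δx = 51·3 + ½·-5·3² = 130.5 cm; v ends 36 cm/s.
x(20) = 2 + Σ Δx = 1039.5 cm.

1039.5 cm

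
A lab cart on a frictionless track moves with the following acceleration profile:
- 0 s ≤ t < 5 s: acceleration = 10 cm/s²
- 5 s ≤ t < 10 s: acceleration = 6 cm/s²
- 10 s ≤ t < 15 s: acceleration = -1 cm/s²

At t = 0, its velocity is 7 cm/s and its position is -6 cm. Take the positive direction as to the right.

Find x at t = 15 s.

On each constant-a segment, Δv = aΔt and Δx = v₀Δt + ½aΔt²; chain segment to segment.
0–5 s: v starts 7 cm/s; Δx = 7·5 + ½·10·5² = 160 cm; v ends 57 cm/s.
5–10 s: v starts 57 cm/s; Δx = 57·5 + ½·6·5² = 360 cm; v ends 87 cm/s.
10–15 s: v starts 87 cm/s; Δx = 87·5 + ½·-1·5² = 422.5 cm; v ends 82 cm/s.
x(15) = -6 + Σ Δx = 936.5 cm.

936.5 cm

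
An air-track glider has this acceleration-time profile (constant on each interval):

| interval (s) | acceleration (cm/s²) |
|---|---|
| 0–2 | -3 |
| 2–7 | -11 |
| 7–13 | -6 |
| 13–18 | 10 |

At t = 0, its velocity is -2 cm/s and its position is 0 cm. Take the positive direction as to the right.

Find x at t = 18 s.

-1043.5 cm

On each constant-a segment, Δv = aΔt and Δx = v₀Δt + ½aΔt²; chain segment to segment.
0–2 s: v starts -2 cm/s; Δx = -2·2 + ½·-3·2² = -10 cm; v ends -8 cm/s.
2–7 s: v starts -8 cm/s; Δx = -8·5 + ½·-11·5² = -177.5 cm; v ends -63 cm/s.
7–13 s: v starts -63 cm/s; Δx = -63·6 + ½·-6·6² = -486 cm; v ends -99 cm/s.
13–18 s: v starts -99 cm/s; Δx = -99·5 + ½·10·5² = -370 cm; v ends -49 cm/s.
x(18) = 0 + Σ Δx = -1043.5 cm.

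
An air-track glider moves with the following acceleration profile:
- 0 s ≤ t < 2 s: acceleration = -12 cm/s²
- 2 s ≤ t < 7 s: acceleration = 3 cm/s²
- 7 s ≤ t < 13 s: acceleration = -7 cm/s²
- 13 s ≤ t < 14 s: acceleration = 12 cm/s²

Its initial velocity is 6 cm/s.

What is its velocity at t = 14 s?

-33 cm/s

Δv equals the area under the a-t graph; then v = v₀ + Δv.
0–2 s: -12 × 2 = -24 cm/s
2–7 s: 3 × 5 = 15 cm/s
7–13 s: -7 × 6 = -42 cm/s
13–14 s: 12 × 1 = 12 cm/s
Δv = -39 cm/s, so v(14) = 6 + (-39) = -33 cm/s.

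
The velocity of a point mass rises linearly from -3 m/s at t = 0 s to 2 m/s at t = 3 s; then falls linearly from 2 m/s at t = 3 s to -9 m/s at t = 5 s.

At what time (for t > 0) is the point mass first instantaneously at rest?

t = 1.8 s

v changes sign on 0–3 s (from -3 to 2); the graph is linear there, so v = 0 at t = 0 + (3)·(3 − 0)/(2 − -3) = 1.8 s.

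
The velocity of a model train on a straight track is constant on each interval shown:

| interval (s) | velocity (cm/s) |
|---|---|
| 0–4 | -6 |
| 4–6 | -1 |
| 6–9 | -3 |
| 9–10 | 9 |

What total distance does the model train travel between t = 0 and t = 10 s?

Total distance travelled is ∫|v| dt — sum the magnitudes of each area piece.
0–4 s: |-6| × 4 = 24 cm
4–6 s: |-1| × 2 = 2 cm
6–9 s: |-3| × 3 = 9 cm
9–10 s: |9| × 1 = 9 cm
Total distance = 44 cm

44 cm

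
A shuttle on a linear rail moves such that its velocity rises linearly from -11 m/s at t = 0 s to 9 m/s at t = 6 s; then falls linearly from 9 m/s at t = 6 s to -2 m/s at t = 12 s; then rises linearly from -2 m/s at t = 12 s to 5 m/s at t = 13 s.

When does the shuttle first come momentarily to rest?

v changes sign on 0–6 s (from -11 to 9); the graph is linear there, so v = 0 at t = 0 + (11)·(6 − 0)/(9 − -11) = 3.3 s.

t = 3.3 s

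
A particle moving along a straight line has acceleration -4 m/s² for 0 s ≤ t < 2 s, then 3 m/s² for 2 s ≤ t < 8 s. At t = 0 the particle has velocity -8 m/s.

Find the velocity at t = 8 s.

2 m/s

Δv equals the area under the a-t graph; then v = v₀ + Δv.
0–2 s: -4 × 2 = -8 m/s
2–8 s: 3 × 6 = 18 m/s
Δv = 10 m/s, so v(8) = -8 + (10) = 2 m/s.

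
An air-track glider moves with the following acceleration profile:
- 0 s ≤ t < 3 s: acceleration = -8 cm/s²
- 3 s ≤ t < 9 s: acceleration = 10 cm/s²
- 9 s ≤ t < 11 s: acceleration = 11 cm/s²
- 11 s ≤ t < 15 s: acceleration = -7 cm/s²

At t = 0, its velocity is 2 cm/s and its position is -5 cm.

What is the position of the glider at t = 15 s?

295 cm

On each constant-a segment, Δv = aΔt and Δx = v₀Δt + ½aΔt²; chain segment to segment.
0–3 s: v starts 2 cm/s; Δx = 2·3 + ½·-8·3² = -30 cm; v ends -22 cm/s.
3–9 s: v starts -22 cm/s; Δx = -22·6 + ½·10·6² = 48 cm; v ends 38 cm/s.
9–11 s: v starts 38 cm/s; Δx = 38·2 + ½·11·2² = 98 cm; v ends 60 cm/s.
11–15 s: v starts 60 cm/s; Δx = 60·4 + ½·-7·4² = 184 cm; v ends 32 cm/s.
x(15) = -5 + Σ Δx = 295 cm.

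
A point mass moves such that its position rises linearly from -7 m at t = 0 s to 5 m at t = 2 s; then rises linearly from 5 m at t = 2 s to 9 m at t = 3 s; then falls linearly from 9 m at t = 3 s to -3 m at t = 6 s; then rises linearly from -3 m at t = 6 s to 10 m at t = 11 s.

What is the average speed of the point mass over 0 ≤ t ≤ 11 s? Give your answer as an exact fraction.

41/11 m/s

Average speed = (total path length)/(elapsed time); on a piecewise-linear x-t graph the path length is Σ|Δx|.
0–2 s: |Δx| = |5 − -7| = 12 m
2–3 s: |Δx| = |9 − 5| = 4 m
3–6 s: |Δx| = |-3 − 9| = 12 m
6–11 s: |Δx| = |10 − -3| = 13 m
Total path = 41 m; average speed = 41/11 = 41/11 m/s.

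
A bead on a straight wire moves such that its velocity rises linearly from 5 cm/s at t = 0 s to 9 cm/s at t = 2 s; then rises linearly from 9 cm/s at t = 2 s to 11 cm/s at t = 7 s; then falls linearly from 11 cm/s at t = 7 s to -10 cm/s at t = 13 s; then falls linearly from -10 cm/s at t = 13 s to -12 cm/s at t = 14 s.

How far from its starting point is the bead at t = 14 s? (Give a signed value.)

Displacement is the signed area under the v-t curve.
0–2 s: ½(5 + 9)(2) = 14 cm
2–7 s: ½(9 + 11)(5) = 50 cm
7–13 s: ½(11 + -10)(6) = 3 cm
13–14 s: ½(-10 + -12)(1) = -11 cm
Net displacement = 56 cm

56 cm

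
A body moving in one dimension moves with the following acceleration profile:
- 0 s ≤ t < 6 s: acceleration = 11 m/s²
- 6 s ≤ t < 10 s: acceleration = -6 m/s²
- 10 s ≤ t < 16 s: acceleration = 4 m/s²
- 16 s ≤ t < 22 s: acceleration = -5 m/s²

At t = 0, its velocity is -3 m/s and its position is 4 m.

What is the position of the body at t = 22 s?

On each constant-a segment, Δv = aΔt and Δx = v₀Δt + ½aΔt²; chain segment to segment.
0–6 s: v starts -3 m/s; Δx = -3·6 + ½·11·6² = 180 m; v ends 63 m/s.
6–10 s: v starts 63 m/s; Δx = 63·4 + ½·-6·4² = 204 m; v ends 39 m/s.
10–16 s: v starts 39 m/s; Δx = 39·6 + ½·4·6² = 306 m; v ends 63 m/s.
16–22 s: v starts 63 m/s; Δx = 63·6 + ½·-5·6² = 288 m; v ends 33 m/s.
x(22) = 4 + Σ Δx = 982 m.

982 m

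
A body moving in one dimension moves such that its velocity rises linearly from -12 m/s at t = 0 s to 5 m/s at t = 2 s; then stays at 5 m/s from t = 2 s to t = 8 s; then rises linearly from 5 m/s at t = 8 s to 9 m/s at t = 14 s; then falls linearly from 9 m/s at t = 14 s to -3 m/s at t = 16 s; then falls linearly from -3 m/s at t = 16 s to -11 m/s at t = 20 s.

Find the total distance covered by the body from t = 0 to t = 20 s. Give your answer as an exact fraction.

3993/34 m

Distance (not displacement) is the total path length: add the absolute areas under v-t.
0–2 s: v = 0 at t = 24/17 s; triangle areas 144/17 + 25/17 = 169/17 m
2–8 s: |5| × 6 = 30 m
8–14 s: |½(5 + 9)(6)| = 42 m
14–16 s: v = 0 at t = 15.5 s; triangle areas 6.75 + 0.75 = 7.5 m
16–20 s: |½(-3 + -11)(4)| = 28 m
Total distance = 3993/34 m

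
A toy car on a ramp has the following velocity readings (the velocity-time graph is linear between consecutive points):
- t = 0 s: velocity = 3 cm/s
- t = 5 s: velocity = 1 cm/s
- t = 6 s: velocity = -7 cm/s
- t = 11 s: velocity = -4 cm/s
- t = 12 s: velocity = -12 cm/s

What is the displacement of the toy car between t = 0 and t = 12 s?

Net displacement equals the area under the velocity-time graph (areas below the axis count negative).
0–5 s: ½(3 + 1)(5) = 10 cm
5–6 s: ½(1 + -7)(1) = -3 cm
6–11 s: ½(-7 + -4)(5) = -27.5 cm
11–12 s: ½(-4 + -12)(1) = -8 cm
Net displacement = -28.5 cm

-28.5 cm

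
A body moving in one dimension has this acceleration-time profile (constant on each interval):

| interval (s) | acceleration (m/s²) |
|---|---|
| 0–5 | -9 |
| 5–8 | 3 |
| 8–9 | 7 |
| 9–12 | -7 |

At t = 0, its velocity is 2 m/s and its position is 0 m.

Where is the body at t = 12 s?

-361 m

On each constant-a segment, Δv = aΔt and Δx = v₀Δt + ½aΔt²; chain segment to segment.
0–5 s: v starts 2 m/s; Δx = 2·5 + ½·-9·5² = -102.5 m; v ends -43 m/s.
5–8 s: v starts -43 m/s; Δx = -43·3 + ½·3·3² = -115.5 m; v ends -34 m/s.
8–9 s: v starts -34 m/s; Δx = -34·1 + ½·7·1² = -30.5 m; v ends -27 m/s.
9–12 s: v starts -27 m/s; Δx = -27·3 + ½·-7·3² = -112.5 m; v ends -48 m/s.
x(12) = 0 + Σ Δx = -361 m.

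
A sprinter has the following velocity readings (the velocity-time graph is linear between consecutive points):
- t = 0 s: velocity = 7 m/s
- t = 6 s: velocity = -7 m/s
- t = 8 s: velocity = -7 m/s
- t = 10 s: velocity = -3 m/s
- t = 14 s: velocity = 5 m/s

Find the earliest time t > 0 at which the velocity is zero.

v changes sign on 0–6 s (from 7 to -7); the graph is linear there, so v = 0 at t = 0 + (-7)·(6 − 0)/(-7 − 7) = 3 s.

t = 3 s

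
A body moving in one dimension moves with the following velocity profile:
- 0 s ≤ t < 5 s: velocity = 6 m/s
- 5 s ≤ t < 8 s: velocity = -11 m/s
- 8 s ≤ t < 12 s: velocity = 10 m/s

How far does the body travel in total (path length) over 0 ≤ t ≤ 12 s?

Distance (not displacement) is the total path length: add the absolute areas under v-t.
0–5 s: |6| × 5 = 30 m
5–8 s: |-11| × 3 = 33 m
8–12 s: |10| × 4 = 40 m
Total distance = 103 m

103 m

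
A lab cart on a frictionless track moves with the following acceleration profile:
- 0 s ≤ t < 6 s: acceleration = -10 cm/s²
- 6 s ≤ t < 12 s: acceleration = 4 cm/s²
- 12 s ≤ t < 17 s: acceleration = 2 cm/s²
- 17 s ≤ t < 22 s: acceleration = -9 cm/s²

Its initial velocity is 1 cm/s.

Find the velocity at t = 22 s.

Δv equals the area under the a-t graph; then v = v₀ + Δv.
0–6 s: -10 × 6 = -60 cm/s
6–12 s: 4 × 6 = 24 cm/s
12–17 s: 2 × 5 = 10 cm/s
17–22 s: -9 × 5 = -45 cm/s
Δv = -71 cm/s, so v(22) = 1 + (-71) = -70 cm/s.

-70 cm/s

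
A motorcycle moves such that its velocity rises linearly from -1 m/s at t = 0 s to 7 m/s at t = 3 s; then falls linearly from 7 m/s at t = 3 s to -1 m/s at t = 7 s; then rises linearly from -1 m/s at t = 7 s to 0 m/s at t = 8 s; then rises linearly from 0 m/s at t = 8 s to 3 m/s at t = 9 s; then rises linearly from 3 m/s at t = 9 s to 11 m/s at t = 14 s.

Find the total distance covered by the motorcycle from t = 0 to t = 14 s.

58.875 m

Distance (not displacement) is the total path length: add the absolute areas under v-t.
0–3 s: v = 0 at t = 0.375 s; triangle areas 0.1875 + 9.1875 = 9.375 m
3–7 s: v = 0 at t = 6.5 s; triangle areas 12.25 + 0.25 = 12.5 m
7–8 s: |½(-1 + 0)(1)| = 0.5 m
8–9 s: |½(0 + 3)(1)| = 1.5 m
9–14 s: |½(3 + 11)(5)| = 35 m
Total distance = 58.875 m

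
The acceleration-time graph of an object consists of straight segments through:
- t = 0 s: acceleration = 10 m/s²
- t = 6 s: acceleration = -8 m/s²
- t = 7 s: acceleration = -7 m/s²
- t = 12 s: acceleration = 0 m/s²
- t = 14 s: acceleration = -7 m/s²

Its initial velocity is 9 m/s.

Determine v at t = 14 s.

-17 m/s

Δv equals the area under the a-t graph; then v = v₀ + Δv.
0–6 s: ½(10 + -8)(6) = 6 m/s
6–7 s: ½(-8 + -7)(1) = -7.5 m/s
7–12 s: ½(-7 + 0)(5) = -17.5 m/s
12–14 s: ½(0 + -7)(2) = -7 m/s
Δv = -26 m/s, so v(14) = 9 + (-26) = -17 m/s.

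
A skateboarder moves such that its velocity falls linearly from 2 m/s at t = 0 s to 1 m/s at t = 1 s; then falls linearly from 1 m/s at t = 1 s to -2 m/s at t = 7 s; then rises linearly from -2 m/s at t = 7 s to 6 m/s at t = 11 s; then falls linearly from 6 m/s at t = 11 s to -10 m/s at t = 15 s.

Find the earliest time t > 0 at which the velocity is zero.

v changes sign on 1–7 s (from 1 to -2); the graph is linear there, so v = 0 at t = 1 + (-1)·(7 − 1)/(-2 − 1) = 3 s.

t = 3 s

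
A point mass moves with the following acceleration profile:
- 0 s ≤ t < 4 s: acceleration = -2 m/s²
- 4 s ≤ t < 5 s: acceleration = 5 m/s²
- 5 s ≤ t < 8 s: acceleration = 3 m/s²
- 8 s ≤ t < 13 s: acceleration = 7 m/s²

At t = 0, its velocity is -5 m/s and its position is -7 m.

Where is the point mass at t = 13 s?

28.5 m

On each constant-a segment, Δv = aΔt and Δx = v₀Δt + ½aΔt²; chain segment to segment.
0–4 s: v starts -5 m/s; Δx = -5·4 + ½·-2·4² = -36 m; v ends -13 m/s.
4–5 s: v starts -13 m/s; Δx = -13·1 + ½·5·1² = -10.5 m; v ends -8 m/s.
5–8 s: v starts -8 m/s; Δx = -8·3 + ½·3·3² = -10.5 m; v ends 1 m/s.
8–13 s: v starts 1 m/s; Δx = 1·5 + ½·7·5² = 92.5 m; v ends 36 m/s.
x(13) = -7 + Σ Δx = 28.5 m.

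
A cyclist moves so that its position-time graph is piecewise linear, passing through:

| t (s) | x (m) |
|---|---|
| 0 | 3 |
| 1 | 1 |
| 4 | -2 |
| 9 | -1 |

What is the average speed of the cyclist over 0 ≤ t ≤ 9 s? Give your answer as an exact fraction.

2/3 m/s

Average speed = (total path length)/(elapsed time); on a piecewise-linear x-t graph the path length is Σ|Δx|.
0–1 s: |Δx| = |1 − 3| = 2 m
1–4 s: |Δx| = |-2 − 1| = 3 m
4–9 s: |Δx| = |-1 − -2| = 1 m
Total path = 6 m; average speed = 6/9 = 2/3 m/s.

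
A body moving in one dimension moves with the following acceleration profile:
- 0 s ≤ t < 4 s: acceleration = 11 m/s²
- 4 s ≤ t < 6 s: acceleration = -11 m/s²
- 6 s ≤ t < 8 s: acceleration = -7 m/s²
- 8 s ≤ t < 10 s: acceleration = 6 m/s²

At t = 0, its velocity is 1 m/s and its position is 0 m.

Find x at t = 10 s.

On each constant-a segment, Δv = aΔt and Δx = v₀Δt + ½aΔt²; chain segment to segment.
0–4 s: v starts 1 m/s; Δx = 1·4 + ½·11·4² = 92 m; v ends 45 m/s.
4–6 s: v starts 45 m/s; Δx = 45·2 + ½·-11·2² = 68 m; v ends 23 m/s.
6–8 s: v starts 23 m/s; Δx = 23·2 + ½·-7·2² = 32 m; v ends 9 m/s.
8–10 s: v starts 9 m/s; Δx = 9·2 + ½·6·2² = 30 m; v ends 21 m/s.
x(10) = 0 + Σ Δx = 222 m.

222 m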